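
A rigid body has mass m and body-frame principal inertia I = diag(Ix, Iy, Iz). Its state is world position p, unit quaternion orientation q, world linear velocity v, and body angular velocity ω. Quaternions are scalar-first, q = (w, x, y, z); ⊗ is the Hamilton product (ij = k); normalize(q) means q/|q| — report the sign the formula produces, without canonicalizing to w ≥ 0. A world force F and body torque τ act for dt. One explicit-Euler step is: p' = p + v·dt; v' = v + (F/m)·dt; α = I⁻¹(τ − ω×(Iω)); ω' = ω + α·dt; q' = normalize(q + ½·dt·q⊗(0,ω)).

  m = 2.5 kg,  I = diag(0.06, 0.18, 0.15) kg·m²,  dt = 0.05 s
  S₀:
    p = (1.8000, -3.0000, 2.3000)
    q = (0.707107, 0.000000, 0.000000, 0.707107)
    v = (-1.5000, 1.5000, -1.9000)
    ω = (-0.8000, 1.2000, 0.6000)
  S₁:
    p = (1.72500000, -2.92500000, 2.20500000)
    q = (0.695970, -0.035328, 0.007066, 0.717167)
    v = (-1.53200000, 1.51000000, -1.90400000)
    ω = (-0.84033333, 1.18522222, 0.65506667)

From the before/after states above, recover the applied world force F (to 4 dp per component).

F = (-1.6000, 0.5000, -0.2000)

Δv = v₁−v₀ = (-0.03200000, 0.01000000, -0.00400000)
m·(v₁−v₀)/dt = (-1.6000, 0.5000, -0.2000)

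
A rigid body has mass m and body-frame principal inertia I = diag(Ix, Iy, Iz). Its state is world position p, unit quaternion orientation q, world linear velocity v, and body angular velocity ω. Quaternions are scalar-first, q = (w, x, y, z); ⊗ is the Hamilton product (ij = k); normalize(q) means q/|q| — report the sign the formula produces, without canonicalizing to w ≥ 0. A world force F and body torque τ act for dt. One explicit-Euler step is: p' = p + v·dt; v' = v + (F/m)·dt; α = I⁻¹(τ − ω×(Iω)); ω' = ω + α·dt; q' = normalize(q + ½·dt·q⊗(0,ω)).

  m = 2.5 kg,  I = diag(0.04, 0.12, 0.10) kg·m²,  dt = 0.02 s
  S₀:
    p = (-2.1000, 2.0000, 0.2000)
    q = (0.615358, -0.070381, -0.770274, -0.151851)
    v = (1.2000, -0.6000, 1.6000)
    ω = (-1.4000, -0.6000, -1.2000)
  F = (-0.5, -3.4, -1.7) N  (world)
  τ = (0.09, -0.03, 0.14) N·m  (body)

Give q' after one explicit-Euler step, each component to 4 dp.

q' = (0.6078, -0.0707, -0.7725, -0.1696)

Hamilton product q⊗(0,ω) = (-0.7429190, -0.0282830, -0.2410806, -1.7745846)
updated quaternion q' = (0.6078, -0.0707, -0.7725, -0.1696)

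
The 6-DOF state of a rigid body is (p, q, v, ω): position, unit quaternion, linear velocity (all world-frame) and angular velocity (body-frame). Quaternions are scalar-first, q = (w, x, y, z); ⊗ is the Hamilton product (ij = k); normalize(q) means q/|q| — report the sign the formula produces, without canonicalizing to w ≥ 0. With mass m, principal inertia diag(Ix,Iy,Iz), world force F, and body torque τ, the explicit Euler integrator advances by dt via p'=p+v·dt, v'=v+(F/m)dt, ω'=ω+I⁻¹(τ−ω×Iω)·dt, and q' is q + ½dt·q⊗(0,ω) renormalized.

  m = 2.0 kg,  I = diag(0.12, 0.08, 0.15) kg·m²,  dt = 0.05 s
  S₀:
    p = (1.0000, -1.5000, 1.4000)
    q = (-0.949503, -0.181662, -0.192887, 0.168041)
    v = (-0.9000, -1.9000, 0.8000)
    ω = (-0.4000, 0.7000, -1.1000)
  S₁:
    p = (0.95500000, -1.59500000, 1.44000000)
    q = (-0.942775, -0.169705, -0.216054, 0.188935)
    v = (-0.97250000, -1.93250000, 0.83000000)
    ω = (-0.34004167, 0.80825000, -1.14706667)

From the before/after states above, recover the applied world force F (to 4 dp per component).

F = (-2.9000, -1.3000, 1.2000)

v₁ − v₀ = (-0.07250000, -0.03250000, 0.03000000)
m·(v₁−v₀)/dt = (-2.9000, -1.3000, 1.2000)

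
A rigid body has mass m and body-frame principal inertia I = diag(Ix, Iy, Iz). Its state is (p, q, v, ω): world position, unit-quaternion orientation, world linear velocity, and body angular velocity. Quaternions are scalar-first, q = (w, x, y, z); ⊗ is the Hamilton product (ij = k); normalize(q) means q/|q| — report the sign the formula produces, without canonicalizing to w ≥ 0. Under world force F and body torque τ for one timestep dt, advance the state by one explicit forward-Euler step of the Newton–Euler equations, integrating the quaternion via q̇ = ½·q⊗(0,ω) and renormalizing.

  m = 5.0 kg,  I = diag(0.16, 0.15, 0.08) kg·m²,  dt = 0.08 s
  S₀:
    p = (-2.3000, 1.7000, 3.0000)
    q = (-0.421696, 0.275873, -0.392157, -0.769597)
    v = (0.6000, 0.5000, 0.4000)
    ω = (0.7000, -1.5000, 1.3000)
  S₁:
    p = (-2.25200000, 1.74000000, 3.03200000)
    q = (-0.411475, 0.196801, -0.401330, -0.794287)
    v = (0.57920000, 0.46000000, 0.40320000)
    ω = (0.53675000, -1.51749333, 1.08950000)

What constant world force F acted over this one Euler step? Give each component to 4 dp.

Δv = v₁−v₀ = (-0.02080000, -0.04000000, 0.00320000)
m·(v₁−v₀)/dt = (-1.3000, -2.5000, 0.2000)

F = (-1.3000, -2.5000, 0.2000)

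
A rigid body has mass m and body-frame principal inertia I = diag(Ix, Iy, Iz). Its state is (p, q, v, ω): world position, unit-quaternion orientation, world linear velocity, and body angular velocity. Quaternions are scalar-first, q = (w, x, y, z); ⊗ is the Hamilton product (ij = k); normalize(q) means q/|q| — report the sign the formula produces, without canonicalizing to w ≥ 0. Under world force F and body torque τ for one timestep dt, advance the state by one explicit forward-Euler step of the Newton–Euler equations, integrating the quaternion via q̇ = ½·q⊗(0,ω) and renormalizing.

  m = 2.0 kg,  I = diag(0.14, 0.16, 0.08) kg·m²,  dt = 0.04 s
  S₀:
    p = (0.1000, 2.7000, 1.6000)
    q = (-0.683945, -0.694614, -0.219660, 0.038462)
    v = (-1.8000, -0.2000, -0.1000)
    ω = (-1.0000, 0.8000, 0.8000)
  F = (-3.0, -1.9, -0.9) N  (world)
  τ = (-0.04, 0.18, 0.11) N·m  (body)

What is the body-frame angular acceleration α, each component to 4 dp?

ω×(Iω) gyroscopic = (-0.0512, -0.0480, -0.0160)
α = I⁻¹(τ − ω×Iω) = (0.0800, 1.4250, 1.5750)

α = (0.0800, 1.4250, 1.5750)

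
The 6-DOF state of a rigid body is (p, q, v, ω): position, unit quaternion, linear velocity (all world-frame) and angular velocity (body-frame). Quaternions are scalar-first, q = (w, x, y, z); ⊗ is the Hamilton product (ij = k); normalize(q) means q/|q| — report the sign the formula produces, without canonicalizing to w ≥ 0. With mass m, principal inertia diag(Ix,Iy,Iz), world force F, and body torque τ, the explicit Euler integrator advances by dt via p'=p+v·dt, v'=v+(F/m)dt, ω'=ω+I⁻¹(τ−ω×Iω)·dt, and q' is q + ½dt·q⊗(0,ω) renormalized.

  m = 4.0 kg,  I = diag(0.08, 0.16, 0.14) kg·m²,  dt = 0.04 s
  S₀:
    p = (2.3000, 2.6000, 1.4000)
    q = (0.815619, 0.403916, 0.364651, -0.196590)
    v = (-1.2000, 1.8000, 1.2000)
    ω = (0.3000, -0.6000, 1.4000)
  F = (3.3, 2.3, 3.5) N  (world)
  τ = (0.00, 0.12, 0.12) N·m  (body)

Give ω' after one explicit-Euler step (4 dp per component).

ω' = (0.2916, -0.5637, 1.4384)

gyro term ω×Iω = (0.0168, -0.0252, -0.0144)
(τ − ω×Iω)/I = (-0.2100, 0.9075, 0.9600)
new body rate ω' = (0.2916, -0.5637, 1.4384)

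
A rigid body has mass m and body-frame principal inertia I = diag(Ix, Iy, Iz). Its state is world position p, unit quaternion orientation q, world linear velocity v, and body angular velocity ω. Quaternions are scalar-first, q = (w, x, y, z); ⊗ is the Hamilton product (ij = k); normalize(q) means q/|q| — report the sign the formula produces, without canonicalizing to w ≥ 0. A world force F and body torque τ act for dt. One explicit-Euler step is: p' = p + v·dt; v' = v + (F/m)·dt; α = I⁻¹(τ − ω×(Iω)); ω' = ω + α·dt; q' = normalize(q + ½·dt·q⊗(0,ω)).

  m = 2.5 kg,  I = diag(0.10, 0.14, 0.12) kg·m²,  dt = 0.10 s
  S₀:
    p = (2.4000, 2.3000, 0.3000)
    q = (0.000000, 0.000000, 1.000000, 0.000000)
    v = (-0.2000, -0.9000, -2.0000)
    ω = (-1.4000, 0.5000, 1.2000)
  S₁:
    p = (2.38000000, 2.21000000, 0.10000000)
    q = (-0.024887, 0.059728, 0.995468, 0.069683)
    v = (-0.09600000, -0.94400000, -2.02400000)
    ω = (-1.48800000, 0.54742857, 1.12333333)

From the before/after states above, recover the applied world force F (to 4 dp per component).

F = (2.6000, -1.1000, -0.6000)

Δv = v₁−v₀ = (0.10400000, -0.04400000, -0.02400000)
applied force F = (2.6000, -1.1000, -0.6000)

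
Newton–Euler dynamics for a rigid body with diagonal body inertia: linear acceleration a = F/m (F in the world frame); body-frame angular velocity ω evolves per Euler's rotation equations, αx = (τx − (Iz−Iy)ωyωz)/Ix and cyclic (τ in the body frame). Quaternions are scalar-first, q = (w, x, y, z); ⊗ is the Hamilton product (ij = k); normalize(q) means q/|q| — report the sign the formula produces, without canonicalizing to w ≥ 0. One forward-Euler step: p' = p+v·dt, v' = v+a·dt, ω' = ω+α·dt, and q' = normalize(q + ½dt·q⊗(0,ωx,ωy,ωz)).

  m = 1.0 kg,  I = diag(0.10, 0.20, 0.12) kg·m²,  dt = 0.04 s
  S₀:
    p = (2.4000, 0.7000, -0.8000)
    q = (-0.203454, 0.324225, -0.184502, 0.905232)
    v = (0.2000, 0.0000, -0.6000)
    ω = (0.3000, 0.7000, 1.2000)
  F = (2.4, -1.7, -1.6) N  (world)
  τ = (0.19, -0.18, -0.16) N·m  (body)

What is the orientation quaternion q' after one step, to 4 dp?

q' = (-0.2245, 0.3058, -0.1896, 0.9056)

Hamilton product q⊗(0,ω) = (-1.0543945, -0.9161010, -0.2599182, 0.0381633)
updated quaternion q' = (-0.2245, 0.3058, -0.1896, 0.9056)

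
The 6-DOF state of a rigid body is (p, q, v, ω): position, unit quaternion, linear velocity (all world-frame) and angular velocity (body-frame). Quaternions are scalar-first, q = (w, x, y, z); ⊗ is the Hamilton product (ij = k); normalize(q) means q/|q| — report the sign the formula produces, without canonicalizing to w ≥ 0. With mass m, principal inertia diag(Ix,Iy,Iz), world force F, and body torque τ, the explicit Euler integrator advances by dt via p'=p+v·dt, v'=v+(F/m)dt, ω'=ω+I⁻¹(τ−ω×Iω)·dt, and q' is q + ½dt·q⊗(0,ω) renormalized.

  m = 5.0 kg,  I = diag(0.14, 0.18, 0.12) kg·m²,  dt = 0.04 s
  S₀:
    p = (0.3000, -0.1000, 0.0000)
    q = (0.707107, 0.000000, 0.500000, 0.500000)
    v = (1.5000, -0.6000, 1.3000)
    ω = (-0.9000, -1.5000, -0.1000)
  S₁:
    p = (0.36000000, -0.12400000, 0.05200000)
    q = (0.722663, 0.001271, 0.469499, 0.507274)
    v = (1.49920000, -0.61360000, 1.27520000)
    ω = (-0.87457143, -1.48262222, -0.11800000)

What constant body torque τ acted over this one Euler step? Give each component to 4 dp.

rate change Δω = (0.02542857, 0.01737778, -0.01800000)
gyro term ω₀×Iω₀ = (-0.0090, 0.0018, 0.0540)
I·α + gyro = (0.0800, 0.0800, 0.0000)

τ = (0.0800, 0.0800, 0.0000)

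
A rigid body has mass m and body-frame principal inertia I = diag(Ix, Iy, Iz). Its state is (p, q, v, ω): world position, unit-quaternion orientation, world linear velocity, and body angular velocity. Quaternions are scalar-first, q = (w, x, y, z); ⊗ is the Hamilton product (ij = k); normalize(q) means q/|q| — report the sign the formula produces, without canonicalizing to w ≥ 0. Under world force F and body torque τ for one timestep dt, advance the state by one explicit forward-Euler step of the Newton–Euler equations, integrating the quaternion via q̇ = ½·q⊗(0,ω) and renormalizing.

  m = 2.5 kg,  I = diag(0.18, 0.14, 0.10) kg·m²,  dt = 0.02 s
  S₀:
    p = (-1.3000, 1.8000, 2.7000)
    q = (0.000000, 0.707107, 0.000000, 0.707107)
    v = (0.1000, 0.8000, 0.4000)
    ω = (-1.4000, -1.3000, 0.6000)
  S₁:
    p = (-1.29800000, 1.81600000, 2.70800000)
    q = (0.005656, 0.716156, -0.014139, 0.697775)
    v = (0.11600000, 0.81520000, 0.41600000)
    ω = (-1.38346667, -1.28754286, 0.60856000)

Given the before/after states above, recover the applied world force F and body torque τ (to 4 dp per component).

velocity change Δv = (0.01600000, 0.01520000, 0.01600000)
m·(v₁−v₀)/dt = (2.0000, 1.9000, 2.0000)
ω₁ − ω₀ = (0.01653333, 0.01245714, 0.00856000)
applied torque τ = (0.1800, 0.0200, -0.0300)

F = (2.0000, 1.9000, 2.0000)
τ = (0.1800, 0.0200, -0.0300)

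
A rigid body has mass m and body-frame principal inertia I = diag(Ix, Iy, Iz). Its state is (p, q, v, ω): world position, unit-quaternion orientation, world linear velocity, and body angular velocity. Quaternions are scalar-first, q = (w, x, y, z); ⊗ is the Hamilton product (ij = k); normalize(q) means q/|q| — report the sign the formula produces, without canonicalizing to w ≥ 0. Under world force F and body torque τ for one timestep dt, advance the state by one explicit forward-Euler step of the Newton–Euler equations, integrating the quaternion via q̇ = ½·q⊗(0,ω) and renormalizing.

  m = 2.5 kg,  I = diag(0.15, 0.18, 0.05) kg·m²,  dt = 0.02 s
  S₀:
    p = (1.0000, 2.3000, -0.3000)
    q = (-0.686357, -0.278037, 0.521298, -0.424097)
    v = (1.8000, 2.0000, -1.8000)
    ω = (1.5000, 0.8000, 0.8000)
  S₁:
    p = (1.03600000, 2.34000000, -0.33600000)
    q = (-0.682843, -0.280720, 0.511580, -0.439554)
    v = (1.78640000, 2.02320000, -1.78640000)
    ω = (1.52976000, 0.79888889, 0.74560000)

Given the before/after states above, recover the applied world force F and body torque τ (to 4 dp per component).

ω₁ − ω₀ = (0.02976000, -0.00111111, -0.05440000)
I·α + gyro = (0.1400, 0.1100, -0.1000)
v₁ − v₀ = (-0.01360000, 0.02320000, 0.01360000)
F = m·Δv/dt = (-1.7000, 2.9000, 1.7000)

F = (-1.7000, 2.9000, 1.7000)
τ = (0.1400, 0.1100, -0.1000)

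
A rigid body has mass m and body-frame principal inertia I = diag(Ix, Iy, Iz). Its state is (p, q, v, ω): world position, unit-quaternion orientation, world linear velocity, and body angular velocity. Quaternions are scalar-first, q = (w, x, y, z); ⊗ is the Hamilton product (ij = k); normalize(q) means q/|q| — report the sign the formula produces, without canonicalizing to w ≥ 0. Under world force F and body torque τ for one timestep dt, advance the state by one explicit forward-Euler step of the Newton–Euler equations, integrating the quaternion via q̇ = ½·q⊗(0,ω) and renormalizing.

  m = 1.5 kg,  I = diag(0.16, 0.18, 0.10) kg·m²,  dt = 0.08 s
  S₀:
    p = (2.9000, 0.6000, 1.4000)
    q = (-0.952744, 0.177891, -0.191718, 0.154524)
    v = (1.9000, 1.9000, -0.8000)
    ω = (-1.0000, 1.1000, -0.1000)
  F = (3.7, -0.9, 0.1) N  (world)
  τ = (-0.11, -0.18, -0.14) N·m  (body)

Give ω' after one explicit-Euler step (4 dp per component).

ω×(Iω) gyroscopic = (0.0088, 0.0060, -0.0220)
angular accel α = (-0.7425, -1.0333, -1.1800)
ω + α·dt = (-1.0594, 1.0173, -0.1944)

ω' = (-1.0594, 1.0173, -0.1944)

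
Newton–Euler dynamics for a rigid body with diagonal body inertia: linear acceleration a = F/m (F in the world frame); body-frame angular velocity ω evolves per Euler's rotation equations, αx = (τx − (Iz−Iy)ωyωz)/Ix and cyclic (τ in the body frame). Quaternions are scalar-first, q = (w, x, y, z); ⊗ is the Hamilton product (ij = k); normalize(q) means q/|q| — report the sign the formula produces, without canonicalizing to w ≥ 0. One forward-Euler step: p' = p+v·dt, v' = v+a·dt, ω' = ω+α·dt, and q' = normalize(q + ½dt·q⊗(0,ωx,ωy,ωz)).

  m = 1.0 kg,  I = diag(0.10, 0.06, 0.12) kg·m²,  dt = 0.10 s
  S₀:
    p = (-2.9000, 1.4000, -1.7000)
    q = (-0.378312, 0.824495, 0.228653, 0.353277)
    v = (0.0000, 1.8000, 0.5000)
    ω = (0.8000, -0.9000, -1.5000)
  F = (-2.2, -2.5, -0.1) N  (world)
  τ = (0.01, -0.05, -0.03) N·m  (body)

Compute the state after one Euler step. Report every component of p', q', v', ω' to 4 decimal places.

ω×(Iω) gyroscopic = (0.0810, 0.0240, 0.0288)
angular accel α = (-0.7100, -1.2333, -0.4900)
ω' = ω + α·dt = (0.7290, -1.0233, -1.5490)
2q̇ = q⊗(0,ω) = (0.0761072, -0.3276798, 1.8598449, -0.3574999)
updated quaternion q' = (-0.3728, 0.8044, 0.3202, 0.3339)
p + v·dt = (-2.9000, 1.5800, -1.6500)
new velocity v' = (-0.2200, 1.5500, 0.4900)

p' = (-2.9000, 1.5800, -1.6500)
q' = (-0.3728, 0.8044, 0.3202, 0.3339)
v' = (-0.2200, 1.5500, 0.4900)
ω' = (0.7290, -1.0233, -1.5490)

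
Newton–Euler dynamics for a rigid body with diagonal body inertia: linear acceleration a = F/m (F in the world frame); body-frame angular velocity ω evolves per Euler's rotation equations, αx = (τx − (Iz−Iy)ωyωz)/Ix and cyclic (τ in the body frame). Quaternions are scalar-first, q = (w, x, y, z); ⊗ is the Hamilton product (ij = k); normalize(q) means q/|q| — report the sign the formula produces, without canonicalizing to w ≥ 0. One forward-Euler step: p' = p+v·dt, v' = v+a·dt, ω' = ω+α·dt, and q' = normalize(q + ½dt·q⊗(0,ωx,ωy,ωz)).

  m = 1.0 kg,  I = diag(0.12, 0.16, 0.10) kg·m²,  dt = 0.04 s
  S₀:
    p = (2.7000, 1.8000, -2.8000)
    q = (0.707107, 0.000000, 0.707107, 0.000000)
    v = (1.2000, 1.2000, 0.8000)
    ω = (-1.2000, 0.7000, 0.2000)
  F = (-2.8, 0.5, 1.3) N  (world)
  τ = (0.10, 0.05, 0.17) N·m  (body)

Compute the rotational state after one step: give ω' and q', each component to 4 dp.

ω' = (-1.1639, 0.7137, 0.2814)
q' = (0.6969, -0.0141, 0.7167, 0.0198)

ω×(Iω) gyroscopic = (-0.0084, -0.0048, -0.0336)
(τ − ω×Iω)/I = (0.9033, 0.3425, 2.0360)
ω' = ω + α·dt = (-1.1639, 0.7137, 0.2814)
q⊗(0,ω) = (-0.4949749, -0.7071070, 0.4949749, 0.9899498)
q + ½dt·q⊗(0,ω), renormalized = (0.6969, -0.0141, 0.7167, 0.0198)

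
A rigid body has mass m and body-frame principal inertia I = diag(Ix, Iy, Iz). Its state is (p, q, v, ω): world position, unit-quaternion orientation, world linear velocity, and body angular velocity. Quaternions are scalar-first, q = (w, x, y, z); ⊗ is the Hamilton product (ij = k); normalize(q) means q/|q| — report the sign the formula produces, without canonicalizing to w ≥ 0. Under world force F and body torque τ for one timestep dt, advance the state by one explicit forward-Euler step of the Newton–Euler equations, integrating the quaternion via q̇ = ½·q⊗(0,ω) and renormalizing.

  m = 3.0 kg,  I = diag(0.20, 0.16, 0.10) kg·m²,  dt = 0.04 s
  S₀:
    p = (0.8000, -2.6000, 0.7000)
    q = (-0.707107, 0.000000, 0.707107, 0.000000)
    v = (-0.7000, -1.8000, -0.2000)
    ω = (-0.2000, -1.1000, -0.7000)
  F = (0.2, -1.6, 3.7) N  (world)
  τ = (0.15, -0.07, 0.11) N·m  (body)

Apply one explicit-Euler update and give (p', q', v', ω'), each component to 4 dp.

p' = (0.7720, -2.6720, 0.6920)
q' = (-0.6913, -0.0071, 0.7224, 0.0127)
v' = (-0.6973, -1.8213, -0.1507)
ω' = (-0.1608, -1.1210, -0.6525)

p + v·dt = (0.7720, -2.6720, 0.6920)
v + (F/m)dt = (-0.6973, -1.8213, -0.1507)
ω×(Iω) gyroscopic = (-0.0462, 0.0140, -0.0088)
(τ − ω×Iω)/I = (0.9810, -0.5250, 1.1880)
ω' = ω + α·dt = (-0.1608, -1.1210, -0.6525)
q⊗(0,ω) = (0.7778177, -0.3535535, 0.7778177, 0.6363963)
q' = normalize(q + ½dt·q⊗(0,ω)) = (-0.6913, -0.0071, 0.7224, 0.0127)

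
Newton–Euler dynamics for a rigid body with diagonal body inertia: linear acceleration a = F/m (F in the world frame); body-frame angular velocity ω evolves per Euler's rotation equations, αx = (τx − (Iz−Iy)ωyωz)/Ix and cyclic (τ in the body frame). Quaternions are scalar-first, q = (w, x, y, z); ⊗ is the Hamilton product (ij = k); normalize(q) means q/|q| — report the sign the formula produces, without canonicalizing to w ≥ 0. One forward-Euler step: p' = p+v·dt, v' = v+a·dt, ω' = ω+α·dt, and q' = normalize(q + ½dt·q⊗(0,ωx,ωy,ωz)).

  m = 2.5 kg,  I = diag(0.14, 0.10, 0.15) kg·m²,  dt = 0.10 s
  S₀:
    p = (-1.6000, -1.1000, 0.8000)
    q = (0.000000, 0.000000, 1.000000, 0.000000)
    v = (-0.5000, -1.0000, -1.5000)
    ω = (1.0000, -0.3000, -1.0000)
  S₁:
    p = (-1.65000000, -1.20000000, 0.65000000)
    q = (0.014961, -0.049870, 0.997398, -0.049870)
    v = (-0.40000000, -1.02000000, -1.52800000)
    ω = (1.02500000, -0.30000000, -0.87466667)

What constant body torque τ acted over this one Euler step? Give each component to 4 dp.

τ = (0.0500, 0.0100, 0.2000)

rate change Δω = (0.02500000, 0.00000000, 0.12533333)
precession coupling = (0.0150, 0.0100, 0.0120)
I·α + gyro = (0.0500, 0.0100, 0.2000)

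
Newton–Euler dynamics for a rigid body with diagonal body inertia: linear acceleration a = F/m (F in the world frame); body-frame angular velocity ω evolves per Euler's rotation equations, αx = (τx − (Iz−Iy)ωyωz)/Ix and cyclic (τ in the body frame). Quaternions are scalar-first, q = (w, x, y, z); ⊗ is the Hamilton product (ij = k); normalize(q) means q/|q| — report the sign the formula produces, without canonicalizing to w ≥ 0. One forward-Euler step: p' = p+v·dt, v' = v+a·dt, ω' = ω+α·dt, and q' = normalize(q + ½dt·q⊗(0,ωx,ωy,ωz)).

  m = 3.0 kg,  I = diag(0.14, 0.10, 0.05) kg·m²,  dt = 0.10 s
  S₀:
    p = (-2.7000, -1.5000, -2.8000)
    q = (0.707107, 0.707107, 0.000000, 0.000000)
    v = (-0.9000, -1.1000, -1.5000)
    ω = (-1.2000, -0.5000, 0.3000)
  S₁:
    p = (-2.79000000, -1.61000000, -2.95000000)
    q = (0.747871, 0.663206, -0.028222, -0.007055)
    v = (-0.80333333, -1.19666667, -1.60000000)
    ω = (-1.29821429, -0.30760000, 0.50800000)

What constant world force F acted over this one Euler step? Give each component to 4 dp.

F = (2.9000, -2.9000, -3.0000)

velocity change Δv = (0.09666667, -0.09666667, -0.10000000)
applied force F = (2.9000, -2.9000, -3.0000)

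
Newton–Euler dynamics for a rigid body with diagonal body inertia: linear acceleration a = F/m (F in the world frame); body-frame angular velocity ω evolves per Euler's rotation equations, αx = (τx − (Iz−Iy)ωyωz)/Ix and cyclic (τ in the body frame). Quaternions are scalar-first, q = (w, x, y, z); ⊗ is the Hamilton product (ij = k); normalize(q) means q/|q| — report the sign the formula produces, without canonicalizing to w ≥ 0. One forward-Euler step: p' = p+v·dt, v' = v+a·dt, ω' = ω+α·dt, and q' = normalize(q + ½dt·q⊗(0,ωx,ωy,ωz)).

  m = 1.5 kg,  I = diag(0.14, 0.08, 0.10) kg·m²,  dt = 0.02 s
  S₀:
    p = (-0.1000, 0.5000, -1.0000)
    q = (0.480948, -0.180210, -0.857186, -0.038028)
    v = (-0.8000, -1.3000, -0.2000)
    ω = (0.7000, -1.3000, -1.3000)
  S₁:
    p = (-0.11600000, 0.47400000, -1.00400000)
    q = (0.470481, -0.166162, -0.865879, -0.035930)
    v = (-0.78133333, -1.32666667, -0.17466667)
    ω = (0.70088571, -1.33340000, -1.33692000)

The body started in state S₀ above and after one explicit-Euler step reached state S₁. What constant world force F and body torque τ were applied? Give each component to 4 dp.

velocity change Δv = (0.01866667, -0.02666667, 0.02533333)
m·(v₁−v₀)/dt = (1.4000, -2.0000, 1.9000)
Δω = ω₁−ω₀ = (0.00088571, -0.03340000, -0.03692000)
precession coupling = (0.0338, -0.0364, 0.0546)
I·α + gyro = (0.0400, -0.1700, -0.1300)

F = (1.4000, -2.0000, 1.9000)
τ = (0.0400, -0.1700, -0.1300)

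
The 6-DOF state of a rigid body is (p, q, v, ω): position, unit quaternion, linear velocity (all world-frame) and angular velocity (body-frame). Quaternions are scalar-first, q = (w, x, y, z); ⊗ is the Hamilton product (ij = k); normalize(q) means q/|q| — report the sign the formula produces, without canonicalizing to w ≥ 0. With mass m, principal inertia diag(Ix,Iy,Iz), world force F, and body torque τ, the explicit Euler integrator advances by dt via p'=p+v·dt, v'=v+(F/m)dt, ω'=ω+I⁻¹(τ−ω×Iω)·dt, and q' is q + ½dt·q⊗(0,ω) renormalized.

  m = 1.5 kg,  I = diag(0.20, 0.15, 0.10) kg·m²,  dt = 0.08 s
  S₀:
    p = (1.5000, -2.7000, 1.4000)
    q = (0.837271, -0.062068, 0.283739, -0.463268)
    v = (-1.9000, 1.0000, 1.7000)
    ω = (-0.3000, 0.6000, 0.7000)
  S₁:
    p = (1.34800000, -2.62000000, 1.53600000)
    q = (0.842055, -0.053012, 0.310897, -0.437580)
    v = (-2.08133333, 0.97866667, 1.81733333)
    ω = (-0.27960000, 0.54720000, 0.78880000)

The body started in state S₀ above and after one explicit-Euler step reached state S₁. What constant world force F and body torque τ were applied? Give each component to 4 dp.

F = (-3.4000, -0.4000, 2.2000)
τ = (0.0300, -0.1200, 0.1200)

Δv = v₁−v₀ = (-0.18133333, -0.02133333, 0.11733333)
m·(v₁−v₀)/dt = (-3.4000, -0.4000, 2.2000)
rate change Δω = (0.02040000, -0.05280000, 0.08880000)
ω₀×(Iω₀) = (-0.0210, -0.0210, 0.0090)
τ = I·(Δω/dt) + ω₀×(Iω₀) = (0.0300, -0.1200, 0.1200)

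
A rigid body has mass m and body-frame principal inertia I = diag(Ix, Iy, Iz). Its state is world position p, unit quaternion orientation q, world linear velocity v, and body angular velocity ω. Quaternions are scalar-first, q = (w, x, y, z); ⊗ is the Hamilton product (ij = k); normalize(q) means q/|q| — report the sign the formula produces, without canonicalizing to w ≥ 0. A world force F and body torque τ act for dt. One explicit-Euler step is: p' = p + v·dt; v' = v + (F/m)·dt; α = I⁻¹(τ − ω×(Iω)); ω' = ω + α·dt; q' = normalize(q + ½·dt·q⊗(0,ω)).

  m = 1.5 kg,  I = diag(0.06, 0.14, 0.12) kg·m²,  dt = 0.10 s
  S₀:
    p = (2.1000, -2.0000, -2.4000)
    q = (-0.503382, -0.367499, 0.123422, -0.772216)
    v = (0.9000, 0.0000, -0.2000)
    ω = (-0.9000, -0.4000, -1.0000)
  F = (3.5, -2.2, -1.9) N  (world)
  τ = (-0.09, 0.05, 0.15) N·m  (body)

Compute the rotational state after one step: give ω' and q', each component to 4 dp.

ω×(Iω) gyroscopic = (-0.0080, -0.0540, 0.0288)
α = I⁻¹(τ − ω×Iω) = (-1.3667, 0.7429, 1.0100)
ω + α·dt = (-1.0367, -0.3257, -0.8990)
q⊗(0,ω) = (-1.0535963, 0.0207354, 0.5288482, 0.7614614)
q + ½dt·q⊗(0,ω), renormalized = (-0.5547, -0.3656, 0.1495, -0.7323)

ω' = (-1.0367, -0.3257, -0.8990)
q' = (-0.5547, -0.3656, 0.1495, -0.7323)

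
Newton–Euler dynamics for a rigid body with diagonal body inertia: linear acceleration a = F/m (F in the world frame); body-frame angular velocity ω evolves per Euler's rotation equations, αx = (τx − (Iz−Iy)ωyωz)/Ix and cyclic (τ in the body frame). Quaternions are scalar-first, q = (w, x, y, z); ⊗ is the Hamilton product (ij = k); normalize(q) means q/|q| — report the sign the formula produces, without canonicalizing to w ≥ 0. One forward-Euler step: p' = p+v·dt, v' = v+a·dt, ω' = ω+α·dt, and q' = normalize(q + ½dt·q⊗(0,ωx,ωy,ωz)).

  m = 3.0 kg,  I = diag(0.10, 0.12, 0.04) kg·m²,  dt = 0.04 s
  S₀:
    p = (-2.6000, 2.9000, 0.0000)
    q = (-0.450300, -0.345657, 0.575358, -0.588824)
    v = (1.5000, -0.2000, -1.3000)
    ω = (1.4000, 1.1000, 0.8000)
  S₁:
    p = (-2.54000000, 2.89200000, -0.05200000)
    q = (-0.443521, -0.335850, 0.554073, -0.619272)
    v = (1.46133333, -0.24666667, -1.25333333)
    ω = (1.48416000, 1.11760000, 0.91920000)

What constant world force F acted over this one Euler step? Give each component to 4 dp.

v₁ − v₀ = (-0.03866667, -0.04666667, 0.04666667)
F = m·Δv/dt = (-2.9000, -3.5000, 3.5000)

F = (-2.9000, -3.5000, 3.5000)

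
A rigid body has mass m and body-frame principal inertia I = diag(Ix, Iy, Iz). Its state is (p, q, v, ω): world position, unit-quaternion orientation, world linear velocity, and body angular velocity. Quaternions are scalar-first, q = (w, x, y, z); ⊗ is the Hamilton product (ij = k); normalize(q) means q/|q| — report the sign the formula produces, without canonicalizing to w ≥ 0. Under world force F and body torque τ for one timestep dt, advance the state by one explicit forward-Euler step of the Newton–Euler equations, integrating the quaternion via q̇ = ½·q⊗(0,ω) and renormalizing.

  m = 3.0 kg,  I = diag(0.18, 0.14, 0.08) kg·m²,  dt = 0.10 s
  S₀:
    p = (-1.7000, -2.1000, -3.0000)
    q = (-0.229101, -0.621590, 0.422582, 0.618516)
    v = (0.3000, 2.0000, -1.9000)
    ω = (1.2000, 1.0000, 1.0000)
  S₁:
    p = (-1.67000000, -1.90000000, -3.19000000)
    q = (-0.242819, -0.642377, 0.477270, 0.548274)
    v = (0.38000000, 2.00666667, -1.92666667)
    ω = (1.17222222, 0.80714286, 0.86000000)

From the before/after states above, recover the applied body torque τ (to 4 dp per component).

rate change Δω = (-0.02777778, -0.19285714, -0.14000000)
ω₀×(Iω₀) = (-0.0600, 0.1200, -0.0480)
applied torque τ = (-0.1100, -0.1500, -0.1600)

τ = (-0.1100, -0.1500, -0.1600)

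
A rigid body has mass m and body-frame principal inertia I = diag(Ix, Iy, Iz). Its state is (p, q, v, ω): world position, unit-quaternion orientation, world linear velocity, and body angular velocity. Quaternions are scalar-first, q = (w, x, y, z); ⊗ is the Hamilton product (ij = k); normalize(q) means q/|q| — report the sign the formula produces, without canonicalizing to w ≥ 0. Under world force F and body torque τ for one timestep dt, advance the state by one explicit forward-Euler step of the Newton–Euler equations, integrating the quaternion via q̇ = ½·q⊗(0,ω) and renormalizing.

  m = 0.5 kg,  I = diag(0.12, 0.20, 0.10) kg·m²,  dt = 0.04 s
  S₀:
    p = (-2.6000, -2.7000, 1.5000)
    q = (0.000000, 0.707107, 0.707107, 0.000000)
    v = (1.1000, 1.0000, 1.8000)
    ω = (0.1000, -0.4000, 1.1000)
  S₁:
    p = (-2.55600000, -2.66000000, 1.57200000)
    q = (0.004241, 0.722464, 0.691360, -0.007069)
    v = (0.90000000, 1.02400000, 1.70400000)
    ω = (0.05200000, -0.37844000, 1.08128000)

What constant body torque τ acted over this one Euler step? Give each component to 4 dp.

τ = (-0.1000, 0.1100, -0.0500)

rate change Δω = (-0.04800000, 0.02156000, -0.01872000)
precession coupling = (0.0440, 0.0022, -0.0032)
τ = I·(Δω/dt) + ω₀×(Iω₀) = (-0.1000, 0.1100, -0.0500)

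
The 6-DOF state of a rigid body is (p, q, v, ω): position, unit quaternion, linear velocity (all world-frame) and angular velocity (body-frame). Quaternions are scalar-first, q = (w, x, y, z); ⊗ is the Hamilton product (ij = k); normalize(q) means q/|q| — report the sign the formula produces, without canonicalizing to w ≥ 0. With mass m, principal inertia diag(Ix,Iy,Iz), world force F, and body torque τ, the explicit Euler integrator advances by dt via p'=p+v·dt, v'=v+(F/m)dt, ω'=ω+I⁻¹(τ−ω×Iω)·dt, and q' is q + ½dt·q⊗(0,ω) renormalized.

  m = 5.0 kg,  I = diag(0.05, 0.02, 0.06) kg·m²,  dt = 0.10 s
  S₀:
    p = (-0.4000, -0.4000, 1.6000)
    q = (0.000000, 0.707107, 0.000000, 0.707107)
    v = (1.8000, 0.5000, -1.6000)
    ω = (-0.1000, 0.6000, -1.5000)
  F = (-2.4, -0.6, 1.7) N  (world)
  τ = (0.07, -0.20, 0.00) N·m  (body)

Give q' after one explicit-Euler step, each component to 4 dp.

q' = (0.0564, 0.6837, 0.0493, 0.7259)

Hamilton product q⊗(0,ω) = (1.1313712, -0.4242642, 0.9899498, 0.4242642)
q + ½dt·q⊗(0,ω), renormalized = (0.0564, 0.6837, 0.0493, 0.7259)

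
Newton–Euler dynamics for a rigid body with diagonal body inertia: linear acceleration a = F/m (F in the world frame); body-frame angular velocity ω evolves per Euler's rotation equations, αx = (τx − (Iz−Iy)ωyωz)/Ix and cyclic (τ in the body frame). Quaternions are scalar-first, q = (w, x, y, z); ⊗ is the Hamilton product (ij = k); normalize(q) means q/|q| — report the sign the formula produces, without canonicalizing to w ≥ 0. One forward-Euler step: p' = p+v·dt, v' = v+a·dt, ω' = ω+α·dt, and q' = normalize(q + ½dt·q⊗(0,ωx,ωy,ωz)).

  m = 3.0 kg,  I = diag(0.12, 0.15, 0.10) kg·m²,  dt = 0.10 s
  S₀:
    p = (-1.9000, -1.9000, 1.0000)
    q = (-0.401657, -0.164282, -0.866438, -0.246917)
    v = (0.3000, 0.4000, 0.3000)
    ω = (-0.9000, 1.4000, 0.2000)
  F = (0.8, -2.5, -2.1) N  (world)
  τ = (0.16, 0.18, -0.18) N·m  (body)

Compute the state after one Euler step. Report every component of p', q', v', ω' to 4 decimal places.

p' = (-1.8700, -1.8600, 1.0300)
q' = (-0.3447, -0.1371, -0.8787, -0.3004)
v' = (0.3267, 0.3167, 0.2300)
ω' = (-0.7550, 1.5224, 0.0578)

ω×(Iω) gyroscopic = (-0.0140, -0.0036, -0.0378)
α = I⁻¹(τ − ω×Iω) = (1.4500, 1.2240, -1.4220)
ω + α·dt = (-0.7550, 1.5224, 0.0578)
2q̇ = q⊗(0,ω) = (1.1145428, 0.5338875, -0.3072381, -1.0901204)
q + ½dt·q⊗(0,ω), renormalized = (-0.3447, -0.1371, -0.8787, -0.3004)
p' = p + v·dt = (-1.8700, -1.8600, 1.0300)
new velocity v' = (0.3267, 0.3167, 0.2300)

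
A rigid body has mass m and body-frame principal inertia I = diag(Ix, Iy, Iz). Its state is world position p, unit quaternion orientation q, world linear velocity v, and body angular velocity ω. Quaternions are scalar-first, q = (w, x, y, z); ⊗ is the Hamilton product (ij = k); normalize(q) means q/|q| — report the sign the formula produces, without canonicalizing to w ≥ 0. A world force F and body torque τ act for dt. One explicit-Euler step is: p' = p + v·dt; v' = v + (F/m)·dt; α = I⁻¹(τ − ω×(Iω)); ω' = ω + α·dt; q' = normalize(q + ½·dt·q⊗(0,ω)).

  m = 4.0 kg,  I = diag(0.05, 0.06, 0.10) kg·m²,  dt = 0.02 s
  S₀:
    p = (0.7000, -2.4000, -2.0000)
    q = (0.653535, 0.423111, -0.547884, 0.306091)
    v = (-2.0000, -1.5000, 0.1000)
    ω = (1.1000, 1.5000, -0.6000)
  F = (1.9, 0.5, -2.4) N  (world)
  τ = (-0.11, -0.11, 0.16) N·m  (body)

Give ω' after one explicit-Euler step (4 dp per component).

(τ − ω×Iω)/I = (-1.4800, -2.3833, 1.4350)
new body rate ω' = (1.0704, 1.4523, -0.5713)

ω' = (1.0704, 1.4523, -0.5713)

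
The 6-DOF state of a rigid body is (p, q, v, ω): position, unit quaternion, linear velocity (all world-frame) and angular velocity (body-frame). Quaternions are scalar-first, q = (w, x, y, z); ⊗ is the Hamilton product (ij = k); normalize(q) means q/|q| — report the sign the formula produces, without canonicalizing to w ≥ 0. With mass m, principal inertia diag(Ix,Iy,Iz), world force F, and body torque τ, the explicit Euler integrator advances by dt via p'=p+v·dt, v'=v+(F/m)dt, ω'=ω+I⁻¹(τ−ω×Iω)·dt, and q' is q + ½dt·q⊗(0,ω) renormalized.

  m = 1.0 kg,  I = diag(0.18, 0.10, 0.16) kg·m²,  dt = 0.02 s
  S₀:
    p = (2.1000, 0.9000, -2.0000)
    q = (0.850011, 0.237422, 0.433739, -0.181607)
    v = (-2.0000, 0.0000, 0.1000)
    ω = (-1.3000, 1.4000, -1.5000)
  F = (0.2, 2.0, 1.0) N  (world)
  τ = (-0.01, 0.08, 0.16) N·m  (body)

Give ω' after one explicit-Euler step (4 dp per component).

ω' = (-1.2871, 1.4082, -1.4982)

angular accel α = (0.6444, 0.4100, 0.0900)
ω + α·dt = (-1.2871, 1.4082, -1.4982)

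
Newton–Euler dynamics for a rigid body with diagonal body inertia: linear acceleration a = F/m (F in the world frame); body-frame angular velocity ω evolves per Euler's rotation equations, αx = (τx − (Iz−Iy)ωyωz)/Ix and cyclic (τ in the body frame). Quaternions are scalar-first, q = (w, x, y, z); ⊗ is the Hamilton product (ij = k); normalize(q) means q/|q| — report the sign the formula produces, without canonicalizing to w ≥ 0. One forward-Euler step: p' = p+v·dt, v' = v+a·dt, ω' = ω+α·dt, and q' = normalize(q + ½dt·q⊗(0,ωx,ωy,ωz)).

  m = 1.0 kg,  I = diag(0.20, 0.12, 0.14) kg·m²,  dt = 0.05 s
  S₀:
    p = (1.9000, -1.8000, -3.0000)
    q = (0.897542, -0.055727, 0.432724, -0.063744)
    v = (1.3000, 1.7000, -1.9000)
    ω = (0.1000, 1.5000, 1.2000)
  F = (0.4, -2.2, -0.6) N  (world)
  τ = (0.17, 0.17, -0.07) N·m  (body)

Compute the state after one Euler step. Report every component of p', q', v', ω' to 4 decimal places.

p' = (1.9650, -1.7150, -3.0950)
q' = (0.8823, -0.0381, 0.4674, -0.0399)
v' = (1.3200, 1.5900, -1.9300)
ω' = (0.1335, 1.5678, 1.1793)

precession coupling ω×(Iω) = (0.0360, 0.0072, -0.0120)
(τ − ω×Iω)/I = (0.6700, 1.3567, -0.4143)
ω' = ω + α·dt = (0.1335, 1.5678, 1.1793)
Hamilton product q⊗(0,ω) = (-0.5670205, 0.7046390, 1.4068110, 0.9501875)
q' = normalize(q + ½dt·q⊗(0,ω)) = (0.8823, -0.0381, 0.4674, -0.0399)
p + v·dt = (1.9650, -1.7150, -3.0950)
v + (F/m)dt = (1.3200, 1.5900, -1.9300)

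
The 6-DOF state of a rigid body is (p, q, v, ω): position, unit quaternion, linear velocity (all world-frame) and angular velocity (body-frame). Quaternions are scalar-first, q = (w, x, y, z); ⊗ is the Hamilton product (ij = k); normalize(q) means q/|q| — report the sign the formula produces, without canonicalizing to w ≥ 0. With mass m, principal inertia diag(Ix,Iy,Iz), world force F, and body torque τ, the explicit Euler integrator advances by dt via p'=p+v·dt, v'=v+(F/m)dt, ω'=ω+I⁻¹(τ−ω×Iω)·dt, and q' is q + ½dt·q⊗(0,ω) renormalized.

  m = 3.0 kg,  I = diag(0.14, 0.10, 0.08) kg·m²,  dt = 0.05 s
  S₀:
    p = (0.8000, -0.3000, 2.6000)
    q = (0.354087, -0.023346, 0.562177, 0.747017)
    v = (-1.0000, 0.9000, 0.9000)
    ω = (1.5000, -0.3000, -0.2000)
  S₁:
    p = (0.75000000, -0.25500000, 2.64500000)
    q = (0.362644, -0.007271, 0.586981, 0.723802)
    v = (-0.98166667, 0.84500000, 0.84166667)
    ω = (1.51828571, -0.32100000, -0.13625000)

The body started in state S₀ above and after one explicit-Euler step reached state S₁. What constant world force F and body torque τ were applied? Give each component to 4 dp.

F = (1.1000, -3.3000, -3.5000)
τ = (0.0500, -0.0600, 0.1200)

rate change Δω = (0.01828571, -0.02100000, 0.06375000)
τ = I·(Δω/dt) + ω₀×(Iω₀) = (0.0500, -0.0600, 0.1200)
v₁ − v₀ = (0.01833333, -0.05500000, -0.05833333)
m·(v₁−v₀)/dt = (1.1000, -3.3000, -3.5000)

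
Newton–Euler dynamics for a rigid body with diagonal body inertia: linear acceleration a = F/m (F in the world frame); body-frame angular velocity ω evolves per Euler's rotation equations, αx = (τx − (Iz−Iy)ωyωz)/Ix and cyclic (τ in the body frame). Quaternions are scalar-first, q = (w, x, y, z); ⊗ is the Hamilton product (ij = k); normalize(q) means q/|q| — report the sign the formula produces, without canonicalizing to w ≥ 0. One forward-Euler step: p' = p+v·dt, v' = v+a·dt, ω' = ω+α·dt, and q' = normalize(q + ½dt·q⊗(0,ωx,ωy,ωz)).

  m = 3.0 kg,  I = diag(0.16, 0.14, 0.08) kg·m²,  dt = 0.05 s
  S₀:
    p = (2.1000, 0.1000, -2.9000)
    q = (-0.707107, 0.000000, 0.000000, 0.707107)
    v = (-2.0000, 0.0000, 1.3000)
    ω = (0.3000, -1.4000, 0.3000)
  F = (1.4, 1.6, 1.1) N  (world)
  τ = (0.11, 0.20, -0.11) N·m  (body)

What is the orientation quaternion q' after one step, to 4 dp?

Hamilton product q⊗(0,ω) = (-0.2121321, 0.7778177, 1.2020819, -0.2121321)
updated quaternion q' = (-0.7119, 0.0194, 0.0300, 0.7013)

q' = (-0.7119, 0.0194, 0.0300, 0.7013)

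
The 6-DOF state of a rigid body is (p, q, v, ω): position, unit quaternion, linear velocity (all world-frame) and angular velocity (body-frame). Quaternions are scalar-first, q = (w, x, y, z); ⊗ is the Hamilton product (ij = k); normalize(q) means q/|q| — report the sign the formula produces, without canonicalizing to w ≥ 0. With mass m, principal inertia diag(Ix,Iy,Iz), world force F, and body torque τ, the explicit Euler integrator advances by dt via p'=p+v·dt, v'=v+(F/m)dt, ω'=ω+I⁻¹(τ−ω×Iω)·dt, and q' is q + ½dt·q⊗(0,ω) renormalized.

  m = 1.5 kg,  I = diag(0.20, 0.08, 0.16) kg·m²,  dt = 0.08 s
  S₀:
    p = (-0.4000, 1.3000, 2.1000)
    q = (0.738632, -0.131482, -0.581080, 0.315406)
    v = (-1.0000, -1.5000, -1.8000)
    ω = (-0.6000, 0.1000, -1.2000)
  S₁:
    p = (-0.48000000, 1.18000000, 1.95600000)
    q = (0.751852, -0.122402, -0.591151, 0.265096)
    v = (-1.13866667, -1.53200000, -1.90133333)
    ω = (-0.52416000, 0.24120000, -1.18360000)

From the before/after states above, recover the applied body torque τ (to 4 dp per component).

ω₁ − ω₀ = (0.07584000, 0.14120000, 0.01640000)
τ = I·(Δω/dt) + ω₀×(Iω₀) = (0.1800, 0.1700, 0.0400)

τ = (0.1800, 0.1700, 0.0400)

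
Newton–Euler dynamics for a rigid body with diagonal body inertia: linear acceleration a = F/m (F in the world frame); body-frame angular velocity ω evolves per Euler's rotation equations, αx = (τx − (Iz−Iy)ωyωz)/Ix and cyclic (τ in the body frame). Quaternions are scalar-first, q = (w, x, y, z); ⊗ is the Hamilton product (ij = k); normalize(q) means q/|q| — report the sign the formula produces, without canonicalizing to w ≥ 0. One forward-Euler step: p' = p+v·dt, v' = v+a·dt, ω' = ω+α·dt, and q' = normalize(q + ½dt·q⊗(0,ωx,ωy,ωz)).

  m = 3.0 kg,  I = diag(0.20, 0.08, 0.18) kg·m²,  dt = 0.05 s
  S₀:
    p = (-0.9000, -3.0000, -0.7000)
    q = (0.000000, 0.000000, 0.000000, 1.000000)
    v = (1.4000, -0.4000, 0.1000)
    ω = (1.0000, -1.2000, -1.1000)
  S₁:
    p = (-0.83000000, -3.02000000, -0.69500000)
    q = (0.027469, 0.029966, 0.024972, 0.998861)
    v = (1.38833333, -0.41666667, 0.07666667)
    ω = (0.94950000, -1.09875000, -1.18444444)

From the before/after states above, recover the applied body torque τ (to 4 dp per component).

τ = (-0.0700, 0.1400, -0.1600)

rate change Δω = (-0.05050000, 0.10125000, -0.08444444)
gyro term ω₀×Iω₀ = (0.1320, -0.0220, 0.1440)
I·α + gyro = (-0.0700, 0.1400, -0.1600)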